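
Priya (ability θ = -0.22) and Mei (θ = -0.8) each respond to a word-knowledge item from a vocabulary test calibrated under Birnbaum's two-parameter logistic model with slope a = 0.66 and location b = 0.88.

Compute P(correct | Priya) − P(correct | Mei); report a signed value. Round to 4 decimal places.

P(θ) = 1 / (1 + exp(−a(θ − b)))
P(Priya) = 0.3261  [exponent -0.7260]
P(Mei) = 0.2481  [exponent -1.1088]
Difference = 0.3261 − 0.2481 = 0.0780

0.0780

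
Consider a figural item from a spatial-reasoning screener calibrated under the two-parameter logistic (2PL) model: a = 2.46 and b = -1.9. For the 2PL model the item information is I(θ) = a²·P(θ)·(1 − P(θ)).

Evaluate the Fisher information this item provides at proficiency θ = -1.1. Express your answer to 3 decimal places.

0.651

P = 1/(1+e^{-1.9680}) = 0.8774
P(1−P) = 0.8774 × 0.1226 = 0.1076
I = a² × P(1−P) = 2.46² × 0.1076 = 0.65098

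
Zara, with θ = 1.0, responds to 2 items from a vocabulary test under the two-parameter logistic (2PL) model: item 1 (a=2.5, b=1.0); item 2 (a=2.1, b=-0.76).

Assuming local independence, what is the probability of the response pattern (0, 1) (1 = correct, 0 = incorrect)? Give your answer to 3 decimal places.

P(θ) = 1 / (1 + exp(−a(θ − b)))
P_1 = 1/(1+e^{0.0000}) = 0.5000
P_2 = 1/(1+e^{-3.6960}) = 0.9758
L = (1−P_1) × P_2 = 0.5000 × 0.9758 = 0.48789

0.488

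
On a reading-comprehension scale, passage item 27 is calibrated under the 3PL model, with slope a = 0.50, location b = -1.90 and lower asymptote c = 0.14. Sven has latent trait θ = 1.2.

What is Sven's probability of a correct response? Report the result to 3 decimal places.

P(θ) = c + (1 − c) · 1 / (1 + exp(−a(θ − b)))
Exponent: 0.50 × (1.2 − (-1.90)) = 1.5500
1/(1 + e^{-1.5500}) = 0.8249
P = 0.14 + 0.86 × 0.8249 = 0.8494

0.849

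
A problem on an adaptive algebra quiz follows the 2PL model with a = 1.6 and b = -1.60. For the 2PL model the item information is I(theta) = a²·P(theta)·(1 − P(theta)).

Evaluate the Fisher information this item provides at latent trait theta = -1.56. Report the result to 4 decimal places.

P = 1/(1+e^{-0.0640}) = 0.5160
P(1−P) = 0.5160 × 0.4840 = 0.2497
I = a² × P(1−P) = 1.6² × 0.2497 = 0.63935

0.6393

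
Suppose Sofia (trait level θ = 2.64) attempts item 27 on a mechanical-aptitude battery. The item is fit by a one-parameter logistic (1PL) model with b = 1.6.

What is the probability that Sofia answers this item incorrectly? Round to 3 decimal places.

0.261

P(θ) = 1 / (1 + exp(−(θ − b)))
Exponent: (2.64 − 1.6) = 1.0400
1/(1 + e^{-1.0400}) = 0.7389
P = 0.7389
P(incorrect) = 1 − 0.7389 = 0.2611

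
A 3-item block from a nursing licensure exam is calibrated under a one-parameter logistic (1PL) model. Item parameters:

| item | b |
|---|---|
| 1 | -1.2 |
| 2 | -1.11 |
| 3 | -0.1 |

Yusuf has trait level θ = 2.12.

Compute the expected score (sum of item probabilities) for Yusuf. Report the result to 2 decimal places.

2.83

P(θ) = 1 / (1 + exp(−(θ − b)))
P_1 = 1/(1+e^{-3.3200}) = 0.9651
P_2 = 1/(1+e^{-3.2300}) = 0.9619
P_3 = 1/(1+e^{-2.2200}) = 0.9020
E[score] = 0.9651 + 0.9619 + 0.9020 = 2.8291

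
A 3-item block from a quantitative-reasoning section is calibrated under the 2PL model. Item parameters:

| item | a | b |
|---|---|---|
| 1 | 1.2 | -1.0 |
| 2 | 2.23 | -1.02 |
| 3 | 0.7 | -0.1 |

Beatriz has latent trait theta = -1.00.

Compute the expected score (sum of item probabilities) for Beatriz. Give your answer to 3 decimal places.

1.359

P(theta) = 1 / (1 + exp(−a(theta − b)))
P_1 = 1/(1+e^{0.0000}) = 0.5000
P_2 = 1/(1+e^{-0.0446}) = 0.5111
P_3 = 1/(1+e^{0.6300}) = 0.3475
E[score] = 0.5000 + 0.5111 + 0.3475 = 1.3587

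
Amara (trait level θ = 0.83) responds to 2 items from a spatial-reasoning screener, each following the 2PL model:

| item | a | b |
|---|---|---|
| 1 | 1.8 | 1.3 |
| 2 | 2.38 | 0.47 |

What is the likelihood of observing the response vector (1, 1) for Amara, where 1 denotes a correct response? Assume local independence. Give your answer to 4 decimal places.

P(θ) = 1 / (1 + exp(−a(θ − b)))
P_1 = 1/(1+e^{0.8460}) = 0.3003
P_2 = 1/(1+e^{-0.8568}) = 0.7020
L = P_1 × P_2 = 0.3003 × 0.7020 = 0.21079

0.2108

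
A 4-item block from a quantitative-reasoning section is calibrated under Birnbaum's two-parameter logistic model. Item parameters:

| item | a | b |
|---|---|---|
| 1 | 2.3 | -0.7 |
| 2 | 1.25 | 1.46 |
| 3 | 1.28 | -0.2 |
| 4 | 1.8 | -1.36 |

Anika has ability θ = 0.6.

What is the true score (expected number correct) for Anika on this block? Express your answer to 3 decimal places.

P(θ) = 1 / (1 + exp(−a(θ − b)))
P_1 = 1/(1+e^{-2.9900}) = 0.9521
P_2 = 1/(1+e^{1.0750}) = 0.2545
P_3 = 1/(1+e^{-1.0240}) = 0.7358
P_4 = 1/(1+e^{-3.5280}) = 0.9715
E[score] = 0.9521 + 0.2545 + 0.7358 + 0.9715 = 2.9138

2.914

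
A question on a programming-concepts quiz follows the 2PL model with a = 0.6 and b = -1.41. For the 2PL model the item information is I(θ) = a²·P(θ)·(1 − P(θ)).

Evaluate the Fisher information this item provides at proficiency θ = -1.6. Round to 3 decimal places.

0.090

P = 1/(1+e^{0.1140}) = 0.4715
P(1−P) = 0.4715 × 0.5285 = 0.2492
I = a² × P(1−P) = 0.6² × 0.2492 = 0.08971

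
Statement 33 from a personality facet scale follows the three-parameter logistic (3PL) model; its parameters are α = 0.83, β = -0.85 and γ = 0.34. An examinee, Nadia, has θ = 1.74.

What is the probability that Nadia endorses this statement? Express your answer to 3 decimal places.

P(θ) = γ + (1 − γ) · 1 / (1 + exp(−α(θ − β)))
Exponent: 0.83 × (1.74 − (-0.85)) = 2.1497
1/(1 + e^{-2.1497}) = 0.8956
P = 0.34 + 0.66 × 0.8956 = 0.9311

0.931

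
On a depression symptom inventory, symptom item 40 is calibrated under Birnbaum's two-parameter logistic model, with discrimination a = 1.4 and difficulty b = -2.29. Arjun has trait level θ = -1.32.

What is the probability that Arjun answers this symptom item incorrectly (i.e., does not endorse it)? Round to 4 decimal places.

0.2046

P(θ) = 1 / (1 + exp(−a(θ − b)))
Exponent: 1.4 × (-1.32 − (-2.29)) = 1.3580
1/(1 + e^{-1.3580}) = 0.7954
P(incorrect) = 1 − 0.7954 = 0.2046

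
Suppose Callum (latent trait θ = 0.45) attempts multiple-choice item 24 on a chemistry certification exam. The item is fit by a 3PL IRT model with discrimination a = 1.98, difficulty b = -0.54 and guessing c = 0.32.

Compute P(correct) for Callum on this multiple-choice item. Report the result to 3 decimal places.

0.916

P(θ) = c + (1 − c) · 1 / (1 + exp(−a(θ − b)))
Exponent: 1.98 × (0.45 − (-0.54)) = 1.9602
1/(1 + e^{-1.9602}) = 0.8766
P = 0.32 + 0.68 × 0.8766 = 0.9161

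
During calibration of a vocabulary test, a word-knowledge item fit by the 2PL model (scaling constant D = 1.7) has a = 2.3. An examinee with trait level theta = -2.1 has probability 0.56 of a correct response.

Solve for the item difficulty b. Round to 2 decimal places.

-2.16

P(theta) = 1 / (1 + exp(−D·a(theta − b)))
logit(0.56) = ln(0.56/0.44) = 0.2412
b = theta − logit/(1.7·a) = -2.1 − 0.2412/3.9100 = -2.1617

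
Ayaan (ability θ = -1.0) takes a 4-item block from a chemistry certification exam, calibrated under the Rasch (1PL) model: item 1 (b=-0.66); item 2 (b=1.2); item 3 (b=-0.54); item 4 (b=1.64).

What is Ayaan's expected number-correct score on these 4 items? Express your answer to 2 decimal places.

P(θ) = 1 / (1 + exp(−(θ − b)))
P_1 = 1/(1+e^{0.3400}) = 0.4158
P_2 = 1/(1+e^{2.2000}) = 0.0998
P_3 = 1/(1+e^{0.4600}) = 0.3870
P_4 = 1/(1+e^{2.6400}) = 0.0666
E[score] = 0.4158 + 0.0998 + 0.3870 + 0.0666 = 0.9692

0.97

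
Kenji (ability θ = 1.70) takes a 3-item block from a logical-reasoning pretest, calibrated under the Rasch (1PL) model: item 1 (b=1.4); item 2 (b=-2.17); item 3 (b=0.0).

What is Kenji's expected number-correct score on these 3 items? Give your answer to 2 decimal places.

P(θ) = 1 / (1 + exp(−(θ − b)))
P_1 = 1/(1+e^{-0.3000}) = 0.5744
P_2 = 1/(1+e^{-3.8700}) = 0.9796
P_3 = 1/(1+e^{-1.7000}) = 0.8455
E[score] = 0.5744 + 0.9796 + 0.8455 = 2.3995

2.40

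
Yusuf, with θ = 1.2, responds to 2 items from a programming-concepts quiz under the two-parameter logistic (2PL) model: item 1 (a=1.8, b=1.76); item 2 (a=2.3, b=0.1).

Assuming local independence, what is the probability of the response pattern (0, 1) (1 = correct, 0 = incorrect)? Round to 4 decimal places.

0.6786

P(θ) = 1 / (1 + exp(−a(θ − b)))
P_1 = 1/(1+e^{1.0080}) = 0.2674
P_2 = 1/(1+e^{-2.5300}) = 0.9262
L = (1−P_1) × P_2 = 0.7326 × 0.9262 = 0.67857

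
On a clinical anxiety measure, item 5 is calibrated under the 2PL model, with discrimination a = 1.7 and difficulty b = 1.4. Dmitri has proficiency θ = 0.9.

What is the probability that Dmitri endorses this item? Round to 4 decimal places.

0.2994

P(θ) = 1 / (1 + exp(−a(θ − b)))
Exponent: 1.7 × (0.9 − 1.4) = -0.8500
1/(1 + e^{0.8500}) = 0.2994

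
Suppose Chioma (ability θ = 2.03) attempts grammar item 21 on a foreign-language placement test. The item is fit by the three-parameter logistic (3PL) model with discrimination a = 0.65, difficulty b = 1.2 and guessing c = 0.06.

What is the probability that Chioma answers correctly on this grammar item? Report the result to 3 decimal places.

0.654

P(θ) = c + (1 − c) · 1 / (1 + exp(−a(θ − b)))
Exponent: 0.65 × (2.03 − 1.2) = 0.5395
1/(1 + e^{-0.5395}) = 0.6317
P = 0.06 + 0.94 × 0.6317 = 0.6538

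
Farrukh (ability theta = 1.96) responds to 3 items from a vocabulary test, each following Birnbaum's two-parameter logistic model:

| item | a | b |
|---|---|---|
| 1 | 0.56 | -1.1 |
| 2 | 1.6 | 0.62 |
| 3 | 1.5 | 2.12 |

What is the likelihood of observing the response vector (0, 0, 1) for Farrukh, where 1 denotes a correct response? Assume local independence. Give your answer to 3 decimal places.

0.007

P(theta) = 1 / (1 + exp(−a(theta − b)))
P_1 = 1/(1+e^{-1.7136}) = 0.8473
P_2 = 1/(1+e^{-2.1440}) = 0.8951
P_3 = 1/(1+e^{0.2400}) = 0.4403
L = (1−P_1) × (1−P_2) × P_3 = 0.1527 × 0.1049 × 0.4403 = 0.00705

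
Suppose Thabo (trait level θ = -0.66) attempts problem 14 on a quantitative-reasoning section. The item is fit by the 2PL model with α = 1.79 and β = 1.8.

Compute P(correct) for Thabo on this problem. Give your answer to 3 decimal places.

0.012

P(θ) = 1 / (1 + exp(−α(θ − β)))
Exponent: 1.79 × (-0.66 − 1.8) = -4.4034
1/(1 + e^{4.4034}) = 0.0121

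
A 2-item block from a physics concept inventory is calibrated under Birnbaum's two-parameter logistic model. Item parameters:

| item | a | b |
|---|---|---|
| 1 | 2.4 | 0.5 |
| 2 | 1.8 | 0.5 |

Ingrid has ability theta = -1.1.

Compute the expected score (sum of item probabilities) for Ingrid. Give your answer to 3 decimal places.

0.074

P(theta) = 1 / (1 + exp(−a(theta − b)))
P_1 = 1/(1+e^{3.8400}) = 0.0210
P_2 = 1/(1+e^{2.8800}) = 0.0532
E[score] = 0.0210 + 0.0532 = 0.0742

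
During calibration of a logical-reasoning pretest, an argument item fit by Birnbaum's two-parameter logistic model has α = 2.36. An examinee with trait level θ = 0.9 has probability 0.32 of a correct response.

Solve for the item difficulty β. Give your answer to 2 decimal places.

P(θ) = 1 / (1 + exp(−α(θ − β)))
logit(0.32) = ln(0.32/0.68) = -0.7538
β = θ − logit/(α) = 0.9 − (-0.7538)/2.3600 = 1.2194

1.22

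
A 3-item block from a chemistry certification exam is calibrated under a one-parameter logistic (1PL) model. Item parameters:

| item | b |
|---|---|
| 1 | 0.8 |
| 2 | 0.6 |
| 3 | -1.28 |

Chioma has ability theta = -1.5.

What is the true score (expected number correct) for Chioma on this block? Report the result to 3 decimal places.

0.645

P(theta) = 1 / (1 + exp(−(theta − b)))
P_1 = 1/(1+e^{2.3000}) = 0.0911
P_2 = 1/(1+e^{2.1000}) = 0.1091
P_3 = 1/(1+e^{0.2200}) = 0.4452
E[score] = 0.0911 + 0.1091 + 0.4452 = 0.6454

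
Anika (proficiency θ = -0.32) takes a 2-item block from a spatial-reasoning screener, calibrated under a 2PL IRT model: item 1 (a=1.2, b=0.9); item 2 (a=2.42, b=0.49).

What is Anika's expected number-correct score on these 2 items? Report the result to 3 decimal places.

P(θ) = 1 / (1 + exp(−a(θ − b)))
P_1 = 1/(1+e^{1.4640}) = 0.1879
P_2 = 1/(1+e^{1.9602}) = 0.1234
E[score] = 0.1879 + 0.1234 = 0.3113

0.311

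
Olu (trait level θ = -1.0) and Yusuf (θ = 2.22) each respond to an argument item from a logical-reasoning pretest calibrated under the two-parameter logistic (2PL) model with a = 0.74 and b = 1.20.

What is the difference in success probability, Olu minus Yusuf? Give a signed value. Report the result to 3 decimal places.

P(θ) = 1 / (1 + exp(−a(θ − b)))
P(Olu) = 0.1641  [exponent -1.6280]
P(Yusuf) = 0.6802  [exponent 0.7548]
Difference = 0.1641 − 0.6802 = -0.5161

-0.516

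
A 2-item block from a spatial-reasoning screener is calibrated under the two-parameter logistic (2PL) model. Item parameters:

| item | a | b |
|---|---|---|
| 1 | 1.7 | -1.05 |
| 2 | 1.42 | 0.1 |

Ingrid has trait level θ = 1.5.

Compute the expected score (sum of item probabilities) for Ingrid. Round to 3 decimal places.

P(θ) = 1 / (1 + exp(−a(θ − b)))
P_1 = 1/(1+e^{-4.3350}) = 0.9871
P_2 = 1/(1+e^{-1.9880}) = 0.8795
E[score] = 0.9871 + 0.8795 = 1.8666

1.867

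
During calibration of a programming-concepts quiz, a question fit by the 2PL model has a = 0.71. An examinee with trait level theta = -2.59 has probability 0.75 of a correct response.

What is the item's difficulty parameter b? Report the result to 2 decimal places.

-4.14

P(theta) = 1 / (1 + exp(−a(theta − b)))
logit(0.75) = ln(0.75/0.25) = 1.0986
b = theta − logit/(a) = -2.59 − 1.0986/0.7100 = -4.1373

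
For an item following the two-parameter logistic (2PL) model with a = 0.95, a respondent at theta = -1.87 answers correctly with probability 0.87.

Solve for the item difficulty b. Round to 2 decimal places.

-3.87

P(theta) = 1 / (1 + exp(−a(theta − b)))
logit(0.87) = ln(0.87/0.13) = 1.9010
b = theta − logit/(a) = -1.87 − 1.9010/0.9500 = -3.8710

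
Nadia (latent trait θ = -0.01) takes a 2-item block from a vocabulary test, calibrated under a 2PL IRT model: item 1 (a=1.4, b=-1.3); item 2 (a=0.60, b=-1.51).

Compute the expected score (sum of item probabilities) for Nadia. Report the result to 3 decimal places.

P(θ) = 1 / (1 + exp(−a(θ − b)))
P_1 = 1/(1+e^{-1.8060}) = 0.8589
P_2 = 1/(1+e^{-0.9000}) = 0.7109
E[score] = 0.8589 + 0.7109 = 1.5698

1.570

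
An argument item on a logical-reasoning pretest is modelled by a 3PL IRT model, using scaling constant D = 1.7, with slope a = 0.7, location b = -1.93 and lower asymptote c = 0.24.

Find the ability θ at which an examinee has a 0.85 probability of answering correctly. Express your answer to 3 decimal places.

P(θ) = c + (1 − c) · 1 / (1 + exp(−D·a(θ − b)))
Remove guessing floor: (0.85 − 0.24)/(1 − 0.24) = 0.8026
logit = ln(0.8026/0.1974) = 1.4028
θ = b + logit/(1.7·a) = -1.93 + 1.4028/1.1900 = -0.7512

-0.751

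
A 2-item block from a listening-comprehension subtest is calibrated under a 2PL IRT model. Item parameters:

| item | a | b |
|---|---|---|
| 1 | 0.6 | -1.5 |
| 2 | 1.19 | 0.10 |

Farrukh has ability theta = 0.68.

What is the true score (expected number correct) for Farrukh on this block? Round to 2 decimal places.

P(theta) = 1 / (1 + exp(−a(theta − b)))
P_1 = 1/(1+e^{-1.3080}) = 0.7872
P_2 = 1/(1+e^{-0.6902}) = 0.6660
E[score] = 0.7872 + 0.6660 = 1.4532

1.45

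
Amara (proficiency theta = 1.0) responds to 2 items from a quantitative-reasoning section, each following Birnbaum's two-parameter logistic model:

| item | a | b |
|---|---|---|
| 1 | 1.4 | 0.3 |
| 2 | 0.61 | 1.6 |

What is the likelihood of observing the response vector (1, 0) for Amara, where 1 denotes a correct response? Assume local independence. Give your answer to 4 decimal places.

P(theta) = 1 / (1 + exp(−a(theta − b)))
P_1 = 1/(1+e^{-0.9800}) = 0.7271
P_2 = 1/(1+e^{0.3660}) = 0.4095
L = P_1 × (1−P_2) = 0.7271 × 0.5905 = 0.42935

0.4294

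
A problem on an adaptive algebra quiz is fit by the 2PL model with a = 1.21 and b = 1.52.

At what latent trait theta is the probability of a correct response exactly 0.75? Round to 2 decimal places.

2.43

P(theta) = 1 / (1 + exp(−a(theta − b)))
logit = ln(0.7500/0.2500) = 1.0986
theta = b + logit/(a) = 1.52 + 1.0986/1.2100 = 2.4279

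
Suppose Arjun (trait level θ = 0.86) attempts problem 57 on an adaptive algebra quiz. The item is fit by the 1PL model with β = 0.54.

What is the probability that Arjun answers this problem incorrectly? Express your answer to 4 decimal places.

0.4207

P(θ) = 1 / (1 + exp(−(θ − β)))
Exponent: (0.86 − 0.54) = 0.3200
1/(1 + e^{-0.3200}) = 0.5793
P = 0.5793
P(incorrect) = 1 − 0.5793 = 0.4207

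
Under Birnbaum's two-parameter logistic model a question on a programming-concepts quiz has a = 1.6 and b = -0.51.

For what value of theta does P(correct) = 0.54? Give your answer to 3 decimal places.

-0.410

P(theta) = 1 / (1 + exp(−a(theta − b)))
logit = ln(0.5400/0.4600) = 0.1603
theta = b + logit/(a) = -0.51 + 0.1603/1.6000 = -0.4098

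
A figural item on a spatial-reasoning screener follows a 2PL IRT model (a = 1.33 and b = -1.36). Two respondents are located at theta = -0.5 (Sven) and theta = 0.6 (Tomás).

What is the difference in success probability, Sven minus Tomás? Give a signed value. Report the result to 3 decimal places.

P(theta) = 1 / (1 + exp(−a(theta − b)))
P(Sven) = 0.7584  [exponent 1.1438]
P(Tomás) = 0.9313  [exponent 2.6068]
Difference = 0.7584 − 0.9313 = -0.1729

-0.173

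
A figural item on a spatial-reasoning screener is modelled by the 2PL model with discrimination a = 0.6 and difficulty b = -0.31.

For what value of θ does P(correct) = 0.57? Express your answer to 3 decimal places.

0.160

P(θ) = 1 / (1 + exp(−a(θ − b)))
logit = ln(0.5700/0.4300) = 0.2819
θ = b + logit/(a) = -0.31 + 0.2819/0.6000 = 0.1598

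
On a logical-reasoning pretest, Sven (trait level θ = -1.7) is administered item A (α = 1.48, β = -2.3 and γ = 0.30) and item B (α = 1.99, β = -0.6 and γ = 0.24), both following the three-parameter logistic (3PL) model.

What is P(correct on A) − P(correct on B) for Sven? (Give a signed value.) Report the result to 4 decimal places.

P(θ) = γ + (1 − γ) · 1 / (1 + exp(−α(θ − β)))
P_A = 0.7959
P_B = 0.3166
P_A − P_B = 0.4794

0.4794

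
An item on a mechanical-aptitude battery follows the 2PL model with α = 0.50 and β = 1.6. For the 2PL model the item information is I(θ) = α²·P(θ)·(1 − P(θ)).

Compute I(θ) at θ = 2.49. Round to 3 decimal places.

P = 1/(1+e^{-0.4450}) = 0.6094
P(1−P) = 0.6094 × 0.3906 = 0.2380
I = α² × P(1−P) = 0.50² × 0.2380 = 0.05951

0.060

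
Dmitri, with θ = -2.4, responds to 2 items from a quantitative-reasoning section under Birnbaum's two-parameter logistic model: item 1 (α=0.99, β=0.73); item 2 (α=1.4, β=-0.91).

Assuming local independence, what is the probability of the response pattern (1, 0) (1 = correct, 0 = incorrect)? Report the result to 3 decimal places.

P(θ) = 1 / (1 + exp(−α(θ − β)))
P_1 = 1/(1+e^{3.0987}) = 0.0432
P_2 = 1/(1+e^{2.0860}) = 0.1105
L = P_1 × (1−P_2) = 0.0432 × 0.8895 = 0.03839

0.038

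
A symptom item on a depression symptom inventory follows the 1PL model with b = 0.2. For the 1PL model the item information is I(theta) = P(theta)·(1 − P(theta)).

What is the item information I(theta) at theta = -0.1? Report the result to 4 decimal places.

0.2445

P = 1/(1+e^{0.3000}) = 0.4256
P(1−P) = 0.4256 × 0.5744 = 0.2445
I = P(1−P) = 0.24446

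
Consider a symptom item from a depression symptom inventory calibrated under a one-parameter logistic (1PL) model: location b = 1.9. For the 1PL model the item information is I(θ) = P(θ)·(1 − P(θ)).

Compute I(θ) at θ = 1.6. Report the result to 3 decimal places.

P = 1/(1+e^{0.3000}) = 0.4256
P(1−P) = 0.4256 × 0.5744 = 0.2445
I = P(1−P) = 0.24446

0.244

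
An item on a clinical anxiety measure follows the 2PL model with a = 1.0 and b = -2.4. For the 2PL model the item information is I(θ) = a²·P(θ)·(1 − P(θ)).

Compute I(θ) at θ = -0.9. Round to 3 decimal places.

P = 1/(1+e^{-1.5000}) = 0.8176
P(1−P) = 0.8176 × 0.1824 = 0.1491
I = a² × P(1−P) = 1.0² × 0.1491 = 0.14915

0.149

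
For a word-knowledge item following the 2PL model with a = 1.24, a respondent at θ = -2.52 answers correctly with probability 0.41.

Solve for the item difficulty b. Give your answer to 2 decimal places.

P(θ) = 1 / (1 + exp(−a(θ − b)))
logit(0.41) = ln(0.41/0.59) = -0.3640
b = θ − logit/(a) = -2.52 − (-0.3640)/1.2400 = -2.2265

-2.23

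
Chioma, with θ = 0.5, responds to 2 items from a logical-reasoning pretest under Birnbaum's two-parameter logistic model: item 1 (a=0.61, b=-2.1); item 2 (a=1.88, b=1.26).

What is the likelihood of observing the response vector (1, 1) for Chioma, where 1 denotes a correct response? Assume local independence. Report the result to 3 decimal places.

0.160

P(θ) = 1 / (1 + exp(−a(θ − b)))
P_1 = 1/(1+e^{-1.5860}) = 0.8301
P_2 = 1/(1+e^{1.4288}) = 0.1933
L = P_1 × P_2 = 0.8301 × 0.1933 = 0.16044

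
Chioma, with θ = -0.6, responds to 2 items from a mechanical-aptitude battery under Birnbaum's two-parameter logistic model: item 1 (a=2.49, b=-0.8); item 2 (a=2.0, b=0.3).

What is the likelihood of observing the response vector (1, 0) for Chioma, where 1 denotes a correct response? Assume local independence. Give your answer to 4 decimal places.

0.5338

P(θ) = 1 / (1 + exp(−a(θ − b)))
P_1 = 1/(1+e^{-0.4980}) = 0.6220
P_2 = 1/(1+e^{1.8000}) = 0.1419
L = P_1 × (1−P_2) = 0.6220 × 0.8581 = 0.53376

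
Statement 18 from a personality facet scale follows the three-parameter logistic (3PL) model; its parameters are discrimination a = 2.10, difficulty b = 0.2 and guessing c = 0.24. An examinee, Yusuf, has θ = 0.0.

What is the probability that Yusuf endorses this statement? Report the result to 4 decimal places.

0.5414

P(θ) = c + (1 − c) · 1 / (1 + exp(−a(θ − b)))
Exponent: 2.10 × (0.0 − 0.2) = -0.4200
1/(1 + e^{0.4200}) = 0.3965
P = 0.24 + 0.76 × 0.3965 = 0.5414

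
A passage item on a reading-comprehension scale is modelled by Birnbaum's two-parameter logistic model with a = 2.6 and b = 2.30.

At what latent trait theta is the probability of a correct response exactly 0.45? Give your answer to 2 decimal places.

2.22

P(theta) = 1 / (1 + exp(−a(theta − b)))
logit = ln(0.4500/0.5500) = -0.2007
theta = b + logit/(a) = 2.30 + (-0.2007)/2.6000 = 2.2228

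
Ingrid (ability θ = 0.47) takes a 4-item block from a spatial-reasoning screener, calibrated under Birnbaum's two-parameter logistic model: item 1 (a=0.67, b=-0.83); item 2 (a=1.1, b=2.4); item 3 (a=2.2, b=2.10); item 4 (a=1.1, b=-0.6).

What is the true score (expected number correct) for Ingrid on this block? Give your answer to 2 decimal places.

P(θ) = 1 / (1 + exp(−a(θ − b)))
P_1 = 1/(1+e^{-0.8710}) = 0.7050
P_2 = 1/(1+e^{2.1230}) = 0.1069
P_3 = 1/(1+e^{3.5860}) = 0.0270
P_4 = 1/(1+e^{-1.1770}) = 0.7644
E[score] = 0.7050 + 0.1069 + 0.0270 + 0.7644 = 1.6032

1.60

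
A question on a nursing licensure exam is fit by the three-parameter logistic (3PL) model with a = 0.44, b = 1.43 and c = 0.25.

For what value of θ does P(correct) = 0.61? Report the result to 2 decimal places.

P(θ) = c + (1 − c) · 1 / (1 + exp(−a(θ − b)))
Remove guessing floor: (0.61 − 0.25)/(1 − 0.25) = 0.4800
logit = ln(0.4800/0.5200) = -0.0800
θ = b + logit/(a) = 1.43 + (-0.0800)/0.4400 = 1.2481

1.25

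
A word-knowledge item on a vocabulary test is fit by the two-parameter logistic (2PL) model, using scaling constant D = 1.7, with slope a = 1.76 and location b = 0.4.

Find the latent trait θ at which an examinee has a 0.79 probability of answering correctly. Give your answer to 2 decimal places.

P(θ) = 1 / (1 + exp(−D·a(θ − b)))
logit = ln(0.7900/0.2100) = 1.3249
θ = b + logit/(1.7·a) = 0.4 + 1.3249/2.9920 = 0.8428

0.84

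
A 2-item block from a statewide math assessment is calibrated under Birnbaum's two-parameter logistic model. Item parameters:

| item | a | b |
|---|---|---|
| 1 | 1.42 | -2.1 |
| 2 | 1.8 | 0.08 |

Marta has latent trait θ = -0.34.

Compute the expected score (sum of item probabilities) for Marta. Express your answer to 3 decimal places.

1.244

P(θ) = 1 / (1 + exp(−a(θ − b)))
P_1 = 1/(1+e^{-2.4992}) = 0.9241
P_2 = 1/(1+e^{0.7560}) = 0.3195
E[score] = 0.9241 + 0.3195 = 1.2436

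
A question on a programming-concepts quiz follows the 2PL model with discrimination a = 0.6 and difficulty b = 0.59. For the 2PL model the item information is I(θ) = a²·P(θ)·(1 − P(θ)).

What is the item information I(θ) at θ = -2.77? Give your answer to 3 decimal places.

P = 1/(1+e^{2.0160}) = 0.1175
P(1−P) = 0.1175 × 0.8825 = 0.1037
I = a² × P(1−P) = 0.6² × 0.1037 = 0.03734

0.037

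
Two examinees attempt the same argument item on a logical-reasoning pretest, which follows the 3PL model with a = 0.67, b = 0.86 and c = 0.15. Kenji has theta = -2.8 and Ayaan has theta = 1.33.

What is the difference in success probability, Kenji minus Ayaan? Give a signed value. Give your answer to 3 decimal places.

P(theta) = c + (1 − c) · 1 / (1 + exp(−a(theta − b)))
P(Kenji) = 0.2174  [exponent -2.4522]
P(Ayaan) = 0.6414  [exponent 0.3149]
Difference = 0.2174 − 0.6414 = -0.4240

-0.424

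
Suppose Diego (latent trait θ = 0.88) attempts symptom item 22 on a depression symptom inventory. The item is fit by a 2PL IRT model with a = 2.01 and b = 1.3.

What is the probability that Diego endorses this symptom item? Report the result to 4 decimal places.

P(θ) = 1 / (1 + exp(−a(θ − b)))
Exponent: 2.01 × (0.88 − 1.3) = -0.8442
1/(1 + e^{0.8442}) = 0.3007

0.3007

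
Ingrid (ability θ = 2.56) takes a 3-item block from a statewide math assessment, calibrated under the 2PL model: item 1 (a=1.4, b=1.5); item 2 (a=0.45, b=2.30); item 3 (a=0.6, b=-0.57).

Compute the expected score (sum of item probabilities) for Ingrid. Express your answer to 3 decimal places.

2.212

P(θ) = 1 / (1 + exp(−a(θ − b)))
P_1 = 1/(1+e^{-1.4840}) = 0.8152
P_2 = 1/(1+e^{-0.1170}) = 0.5292
P_3 = 1/(1+e^{-1.8780}) = 0.8674
E[score] = 0.8152 + 0.5292 + 0.8674 = 2.2118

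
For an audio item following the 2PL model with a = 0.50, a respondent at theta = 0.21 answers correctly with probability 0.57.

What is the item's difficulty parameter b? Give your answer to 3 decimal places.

P(theta) = 1 / (1 + exp(−a(theta − b)))
logit(0.57) = ln(0.57/0.43) = 0.2819
b = theta − logit/(a) = 0.21 − 0.2819/0.5000 = -0.3537

-0.354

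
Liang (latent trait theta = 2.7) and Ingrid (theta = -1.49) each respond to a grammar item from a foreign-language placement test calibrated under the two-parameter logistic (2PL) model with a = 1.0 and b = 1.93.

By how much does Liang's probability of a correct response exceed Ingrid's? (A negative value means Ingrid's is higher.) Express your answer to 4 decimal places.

0.6518

P(theta) = 1 / (1 + exp(−a(theta − b)))
P(Liang) = 0.6835  [exponent 0.7700]
P(Ingrid) = 0.0317  [exponent -3.4200]
Difference = 0.6835 − 0.0317 = 0.6518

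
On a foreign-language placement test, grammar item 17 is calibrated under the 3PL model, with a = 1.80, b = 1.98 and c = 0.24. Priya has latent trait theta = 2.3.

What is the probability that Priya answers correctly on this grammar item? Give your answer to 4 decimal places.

P(theta) = c + (1 − c) · 1 / (1 + exp(−a(theta − b)))
Exponent: 1.80 × (2.3 − 1.98) = 0.5760
1/(1 + e^{-0.5760}) = 0.6401
P = 0.24 + 0.76 × 0.6401 = 0.7265

0.7265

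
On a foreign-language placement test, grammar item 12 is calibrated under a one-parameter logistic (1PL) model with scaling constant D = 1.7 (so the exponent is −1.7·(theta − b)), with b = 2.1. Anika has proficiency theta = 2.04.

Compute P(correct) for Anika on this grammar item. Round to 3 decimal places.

P(theta) = 1 / (1 + exp(−D·(theta − b)))
Exponent: 1.7 × (2.04 − 2.1) = -0.1020
1/(1 + e^{0.1020}) = 0.4745
P = 0.4745

0.475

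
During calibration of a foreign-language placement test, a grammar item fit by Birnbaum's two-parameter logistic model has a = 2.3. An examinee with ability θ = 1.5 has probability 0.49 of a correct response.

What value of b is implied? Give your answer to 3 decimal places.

P(θ) = 1 / (1 + exp(−a(θ − b)))
logit(0.49) = ln(0.49/0.51) = -0.0400
b = θ − logit/(a) = 1.5 − (-0.0400)/2.3000 = 1.5174

1.517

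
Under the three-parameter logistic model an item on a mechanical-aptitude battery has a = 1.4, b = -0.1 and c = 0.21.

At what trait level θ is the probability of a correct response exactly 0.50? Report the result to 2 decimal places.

P(θ) = c + (1 − c) · 1 / (1 + exp(−a(θ − b)))
Remove guessing floor: (0.50 − 0.21)/(1 − 0.21) = 0.3671
logit = ln(0.3671/0.6329) = -0.5447
θ = b + logit/(a) = -0.1 + (-0.5447)/1.4000 = -0.4891

-0.49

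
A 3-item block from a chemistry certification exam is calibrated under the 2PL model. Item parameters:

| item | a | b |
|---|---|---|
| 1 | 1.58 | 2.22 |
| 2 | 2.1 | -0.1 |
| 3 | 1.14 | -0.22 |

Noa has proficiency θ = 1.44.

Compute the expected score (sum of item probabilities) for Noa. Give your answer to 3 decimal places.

2.057

P(θ) = 1 / (1 + exp(−a(θ − b)))
P_1 = 1/(1+e^{1.2324}) = 0.2258
P_2 = 1/(1+e^{-3.2340}) = 0.9621
P_3 = 1/(1+e^{-1.8924}) = 0.8690
E[score] = 0.2258 + 0.9621 + 0.8690 = 2.0569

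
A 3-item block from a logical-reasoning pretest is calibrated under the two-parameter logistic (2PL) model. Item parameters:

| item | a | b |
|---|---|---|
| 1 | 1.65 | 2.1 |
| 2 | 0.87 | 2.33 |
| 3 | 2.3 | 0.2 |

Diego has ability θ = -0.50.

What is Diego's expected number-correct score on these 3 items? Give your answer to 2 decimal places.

P(θ) = 1 / (1 + exp(−a(θ − b)))
P_1 = 1/(1+e^{4.2900}) = 0.0135
P_2 = 1/(1+e^{2.4621}) = 0.0786
P_3 = 1/(1+e^{1.6100}) = 0.1666
E[score] = 0.0135 + 0.0786 + 0.1666 = 0.2587

0.26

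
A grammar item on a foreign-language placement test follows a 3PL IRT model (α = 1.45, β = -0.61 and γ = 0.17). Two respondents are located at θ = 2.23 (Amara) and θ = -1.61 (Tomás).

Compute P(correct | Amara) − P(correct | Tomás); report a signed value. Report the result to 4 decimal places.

0.6590

P(θ) = γ + (1 − γ) · 1 / (1 + exp(−α(θ − β)))
P(Amara) = 0.9867  [exponent 4.1180]
P(Tomás) = 0.3277  [exponent -1.4500]
Difference = 0.9867 − 0.3277 = 0.6590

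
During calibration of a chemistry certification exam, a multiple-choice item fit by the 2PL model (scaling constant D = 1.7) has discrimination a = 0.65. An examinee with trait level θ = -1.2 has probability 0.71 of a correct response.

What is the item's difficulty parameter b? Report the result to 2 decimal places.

-2.01

P(θ) = 1 / (1 + exp(−D·a(θ − b)))
logit(0.71) = ln(0.71/0.29) = 0.8954
b = θ − logit/(1.7·a) = -1.2 − 0.8954/1.1050 = -2.0103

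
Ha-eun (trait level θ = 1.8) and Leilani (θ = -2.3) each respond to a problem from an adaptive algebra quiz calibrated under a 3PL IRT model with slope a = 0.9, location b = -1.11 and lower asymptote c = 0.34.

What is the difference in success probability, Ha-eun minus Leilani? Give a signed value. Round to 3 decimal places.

P(θ) = c + (1 − c) · 1 / (1 + exp(−a(θ − b)))
P(Ha-eun) = 0.9552  [exponent 2.6190]
P(Leilani) = 0.5084  [exponent -1.0710]
Difference = 0.9552 − 0.5084 = 0.4467

0.447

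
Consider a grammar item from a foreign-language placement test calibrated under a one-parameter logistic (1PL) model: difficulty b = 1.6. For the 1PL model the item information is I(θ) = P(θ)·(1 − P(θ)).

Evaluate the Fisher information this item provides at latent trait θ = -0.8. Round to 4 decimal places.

0.0763

P = 1/(1+e^{2.4000}) = 0.0832
P(1−P) = 0.0832 × 0.9168 = 0.0763
I = P(1−P) = 0.07625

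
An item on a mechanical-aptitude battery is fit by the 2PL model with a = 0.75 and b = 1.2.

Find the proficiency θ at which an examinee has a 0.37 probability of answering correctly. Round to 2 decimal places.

0.49

P(θ) = 1 / (1 + exp(−a(θ − b)))
logit = ln(0.3700/0.6300) = -0.5322
θ = b + logit/(a) = 1.2 + (-0.5322)/0.7500 = 0.4904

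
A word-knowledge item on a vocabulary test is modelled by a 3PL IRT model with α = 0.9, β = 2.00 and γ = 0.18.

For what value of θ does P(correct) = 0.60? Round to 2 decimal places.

2.05

P(θ) = γ + (1 − γ) · 1 / (1 + exp(−α(θ − β)))
Remove guessing floor: (0.60 − 0.18)/(1 − 0.18) = 0.5122
logit = ln(0.5122/0.4878) = 0.0488
θ = β + logit/(α) = 2.00 + 0.0488/0.9000 = 2.0542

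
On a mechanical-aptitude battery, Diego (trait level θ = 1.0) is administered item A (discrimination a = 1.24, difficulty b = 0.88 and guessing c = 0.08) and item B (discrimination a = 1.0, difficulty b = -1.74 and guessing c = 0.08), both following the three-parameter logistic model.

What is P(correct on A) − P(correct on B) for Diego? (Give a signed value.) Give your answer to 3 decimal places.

P(θ) = c + (1 − c) · 1 / (1 + exp(−a(θ − b)))
P_A = 0.5742
P_B = 0.9442
P_A − P_B = -0.3700

-0.370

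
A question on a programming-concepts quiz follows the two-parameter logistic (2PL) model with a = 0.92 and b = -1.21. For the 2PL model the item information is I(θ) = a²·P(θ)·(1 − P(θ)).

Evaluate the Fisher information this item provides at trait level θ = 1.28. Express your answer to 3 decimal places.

P = 1/(1+e^{-2.2908}) = 0.9081
P(1−P) = 0.9081 × 0.0919 = 0.0834
I = a² × P(1−P) = 0.92² × 0.0834 = 0.07063

0.071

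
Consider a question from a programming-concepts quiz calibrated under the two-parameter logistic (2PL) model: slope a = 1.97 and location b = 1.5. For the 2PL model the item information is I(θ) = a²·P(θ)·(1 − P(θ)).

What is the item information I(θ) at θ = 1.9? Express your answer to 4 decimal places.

P = 1/(1+e^{-0.7880}) = 0.6874
P(1−P) = 0.6874 × 0.3126 = 0.2149
I = a² × P(1−P) = 1.97² × 0.2149 = 0.83393

0.8339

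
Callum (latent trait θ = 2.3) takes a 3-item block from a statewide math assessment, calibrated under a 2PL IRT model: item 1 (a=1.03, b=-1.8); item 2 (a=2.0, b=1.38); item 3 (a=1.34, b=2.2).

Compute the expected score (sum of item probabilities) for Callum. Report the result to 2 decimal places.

2.38

P(θ) = 1 / (1 + exp(−a(θ − b)))
P_1 = 1/(1+e^{-4.2230}) = 0.9856
P_2 = 1/(1+e^{-1.8400}) = 0.8629
P_3 = 1/(1+e^{-0.1340}) = 0.5334
E[score] = 0.9856 + 0.8629 + 0.5334 = 2.3820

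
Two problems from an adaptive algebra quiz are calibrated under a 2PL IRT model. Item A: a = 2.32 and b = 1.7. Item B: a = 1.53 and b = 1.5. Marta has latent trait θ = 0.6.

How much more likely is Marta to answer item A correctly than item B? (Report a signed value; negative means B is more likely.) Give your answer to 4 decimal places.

-0.1292

P(θ) = 1 / (1 + exp(−a(θ − b)))
P_A = 0.0723
P_B = 0.2015
P_A − P_B = -0.1292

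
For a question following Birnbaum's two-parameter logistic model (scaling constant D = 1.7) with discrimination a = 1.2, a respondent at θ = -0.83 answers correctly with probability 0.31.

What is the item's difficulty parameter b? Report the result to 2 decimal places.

P(θ) = 1 / (1 + exp(−D·a(θ − b)))
logit(0.31) = ln(0.31/0.69) = -0.8001
b = θ − logit/(1.7·a) = -0.83 − (-0.8001)/2.0400 = -0.4378

-0.44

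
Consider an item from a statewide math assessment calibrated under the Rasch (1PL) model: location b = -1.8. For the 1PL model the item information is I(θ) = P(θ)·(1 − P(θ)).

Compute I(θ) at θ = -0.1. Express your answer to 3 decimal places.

0.131

P = 1/(1+e^{-1.7000}) = 0.8455
P(1−P) = 0.8455 × 0.1545 = 0.1306
I = P(1−P) = 0.13061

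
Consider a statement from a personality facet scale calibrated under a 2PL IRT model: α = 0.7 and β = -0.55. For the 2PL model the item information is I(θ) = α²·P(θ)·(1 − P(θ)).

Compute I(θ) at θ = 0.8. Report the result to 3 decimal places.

P = 1/(1+e^{-0.9450}) = 0.7201
P(1−P) = 0.7201 × 0.2799 = 0.2016
I = α² × P(1−P) = 0.7² × 0.2016 = 0.09876

0.099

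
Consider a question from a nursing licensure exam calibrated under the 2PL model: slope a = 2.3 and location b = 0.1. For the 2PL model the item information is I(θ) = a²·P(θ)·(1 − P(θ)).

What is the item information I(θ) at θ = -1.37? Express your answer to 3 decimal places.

0.168

P = 1/(1+e^{3.3810}) = 0.0329
P(1−P) = 0.0329 × 0.9671 = 0.0318
I = a² × P(1−P) = 2.3² × 0.0318 = 0.16829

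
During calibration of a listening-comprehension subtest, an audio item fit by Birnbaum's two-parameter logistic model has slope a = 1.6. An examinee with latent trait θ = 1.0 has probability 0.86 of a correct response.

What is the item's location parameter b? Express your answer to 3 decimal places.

P(θ) = 1 / (1 + exp(−a(θ − b)))
logit(0.86) = ln(0.86/0.14) = 1.8153
b = θ − logit/(a) = 1.0 − 1.8153/1.6000 = -0.1346

-0.135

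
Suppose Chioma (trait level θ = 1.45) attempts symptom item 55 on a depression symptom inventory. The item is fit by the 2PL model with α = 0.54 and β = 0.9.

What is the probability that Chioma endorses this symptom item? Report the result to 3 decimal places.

P(θ) = 1 / (1 + exp(−α(θ − β)))
Exponent: 0.54 × (1.45 − 0.9) = 0.2970
1/(1 + e^{-0.2970}) = 0.5737

0.574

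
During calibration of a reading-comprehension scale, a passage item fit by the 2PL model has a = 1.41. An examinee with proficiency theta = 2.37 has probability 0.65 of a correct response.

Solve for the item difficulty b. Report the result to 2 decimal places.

1.93

P(theta) = 1 / (1 + exp(−a(theta − b)))
logit(0.65) = ln(0.65/0.35) = 0.6190
b = theta − logit/(a) = 2.37 − 0.6190/1.4100 = 1.9310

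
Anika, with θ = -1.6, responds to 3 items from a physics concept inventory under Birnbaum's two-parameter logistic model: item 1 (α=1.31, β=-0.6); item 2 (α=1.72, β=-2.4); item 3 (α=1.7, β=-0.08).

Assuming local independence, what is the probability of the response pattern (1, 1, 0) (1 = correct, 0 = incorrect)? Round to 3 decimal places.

P(θ) = 1 / (1 + exp(−α(θ − β)))
P_1 = 1/(1+e^{1.3100}) = 0.2125
P_2 = 1/(1+e^{-1.3760}) = 0.7983
P_3 = 1/(1+e^{2.5840}) = 0.0702
L = P_1 × P_2 × (1−P_3) = 0.2125 × 0.7983 × 0.9298 = 0.15773

0.158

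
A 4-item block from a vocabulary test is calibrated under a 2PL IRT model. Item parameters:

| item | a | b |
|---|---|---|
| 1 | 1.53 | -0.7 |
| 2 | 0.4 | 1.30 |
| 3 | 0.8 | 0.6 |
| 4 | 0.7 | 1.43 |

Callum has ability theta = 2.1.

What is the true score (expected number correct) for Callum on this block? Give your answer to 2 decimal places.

2.95

P(theta) = 1 / (1 + exp(−a(theta − b)))
P_1 = 1/(1+e^{-4.2840}) = 0.9864
P_2 = 1/(1+e^{-0.3200}) = 0.5793
P_3 = 1/(1+e^{-1.2000}) = 0.7685
P_4 = 1/(1+e^{-0.4690}) = 0.6151
E[score] = 0.9864 + 0.5793 + 0.7685 + 0.6151 = 2.9494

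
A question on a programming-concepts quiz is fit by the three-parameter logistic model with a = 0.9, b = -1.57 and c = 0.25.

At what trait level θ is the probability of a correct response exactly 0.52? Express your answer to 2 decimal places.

P(θ) = c + (1 − c) · 1 / (1 + exp(−a(θ − b)))
Remove guessing floor: (0.52 − 0.25)/(1 − 0.25) = 0.3600
logit = ln(0.3600/0.6400) = -0.5754
θ = b + logit/(a) = -1.57 + (-0.5754)/0.9000 = -2.2093

-2.21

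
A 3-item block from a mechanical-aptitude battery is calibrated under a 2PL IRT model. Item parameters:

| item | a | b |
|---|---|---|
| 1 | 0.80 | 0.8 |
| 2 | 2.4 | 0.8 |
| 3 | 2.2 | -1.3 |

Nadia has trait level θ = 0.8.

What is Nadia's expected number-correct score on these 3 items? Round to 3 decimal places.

P(θ) = 1 / (1 + exp(−a(θ − b)))
P_1 = 1/(1+e^{0.0000}) = 0.5000
P_2 = 1/(1+e^{0.0000}) = 0.5000
P_3 = 1/(1+e^{-4.6200}) = 0.9902
E[score] = 0.5000 + 0.5000 + 0.9902 = 1.9902

1.990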